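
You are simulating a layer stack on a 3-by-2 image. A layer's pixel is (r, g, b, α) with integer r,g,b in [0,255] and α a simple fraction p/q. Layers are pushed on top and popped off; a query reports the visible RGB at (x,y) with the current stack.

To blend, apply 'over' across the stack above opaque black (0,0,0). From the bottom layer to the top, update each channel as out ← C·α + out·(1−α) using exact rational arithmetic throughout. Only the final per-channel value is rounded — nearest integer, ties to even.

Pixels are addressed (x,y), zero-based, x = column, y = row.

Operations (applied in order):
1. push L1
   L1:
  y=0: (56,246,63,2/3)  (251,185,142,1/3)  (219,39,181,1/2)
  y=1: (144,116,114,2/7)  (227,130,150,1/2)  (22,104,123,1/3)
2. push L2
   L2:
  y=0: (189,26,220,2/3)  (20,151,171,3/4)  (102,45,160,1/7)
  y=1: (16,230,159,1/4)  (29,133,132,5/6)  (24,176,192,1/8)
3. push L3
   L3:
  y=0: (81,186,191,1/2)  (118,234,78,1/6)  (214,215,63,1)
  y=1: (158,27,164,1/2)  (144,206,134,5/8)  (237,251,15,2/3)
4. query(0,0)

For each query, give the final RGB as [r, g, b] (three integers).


(0,0) stack=L1,L2,L3; from [0,0,0]:
after L1 α=2/3: [112/3, 164, 42]
after L2 α=2/3: [1246/9, 72, 482/3]
after L3 α=1/2: [1975/18, 129, 1055/6]
= [110, 129, 176]


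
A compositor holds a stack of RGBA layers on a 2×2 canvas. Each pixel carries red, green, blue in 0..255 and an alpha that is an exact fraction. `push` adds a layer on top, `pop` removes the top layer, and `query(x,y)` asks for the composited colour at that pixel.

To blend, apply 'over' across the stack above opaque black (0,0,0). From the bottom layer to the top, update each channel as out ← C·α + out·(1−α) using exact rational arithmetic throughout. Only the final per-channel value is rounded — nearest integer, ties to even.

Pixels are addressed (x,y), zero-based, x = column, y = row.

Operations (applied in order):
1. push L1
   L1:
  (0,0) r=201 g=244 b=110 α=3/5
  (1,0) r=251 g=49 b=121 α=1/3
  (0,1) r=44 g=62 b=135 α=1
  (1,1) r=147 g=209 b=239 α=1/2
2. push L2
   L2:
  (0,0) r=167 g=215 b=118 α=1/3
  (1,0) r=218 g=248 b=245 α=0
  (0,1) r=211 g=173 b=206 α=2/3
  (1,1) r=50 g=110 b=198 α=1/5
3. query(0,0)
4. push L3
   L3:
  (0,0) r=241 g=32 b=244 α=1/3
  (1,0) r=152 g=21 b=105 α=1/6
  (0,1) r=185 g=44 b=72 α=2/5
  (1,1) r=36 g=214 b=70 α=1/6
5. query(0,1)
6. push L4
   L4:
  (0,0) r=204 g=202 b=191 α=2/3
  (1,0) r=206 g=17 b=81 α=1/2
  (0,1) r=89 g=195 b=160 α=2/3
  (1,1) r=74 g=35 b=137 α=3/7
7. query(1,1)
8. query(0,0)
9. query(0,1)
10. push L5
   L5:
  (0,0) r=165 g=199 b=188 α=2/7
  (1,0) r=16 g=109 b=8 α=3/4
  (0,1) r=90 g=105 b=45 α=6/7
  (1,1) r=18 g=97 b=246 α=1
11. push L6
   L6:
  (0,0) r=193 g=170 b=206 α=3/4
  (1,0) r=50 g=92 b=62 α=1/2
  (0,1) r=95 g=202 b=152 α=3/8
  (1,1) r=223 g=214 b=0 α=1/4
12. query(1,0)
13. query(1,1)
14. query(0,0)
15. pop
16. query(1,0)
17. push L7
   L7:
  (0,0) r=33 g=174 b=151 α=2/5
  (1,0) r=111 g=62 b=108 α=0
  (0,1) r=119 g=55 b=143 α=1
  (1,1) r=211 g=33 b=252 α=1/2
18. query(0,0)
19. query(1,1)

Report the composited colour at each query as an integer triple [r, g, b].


(0,0) stack=L1,L2; from [0,0,0]:
L1 α=3/5: [603/5, 732/5, 66]
L2 α=1/3: [2041/15, 2539/15, 250/3]
→ [136, 169, 83]

at x=0,y=1 over L1,L2,L3:
+L1 (α=1) → [44, 62, 135]
+L2 (α=2/3) → [466/3, 136, 547/3]
+L3 (α=2/5) → [836/5, 496/5, 691/5]
= [167, 99, 138]

query (1,1) [L1,L2,L3,L4] — begin 0,0,0
L1 α=1/2: [147/2, 209/2, 239/2]
L2 α=1/5: [344/5, 528/5, 676/5]
L3 α=1/6: [190/3, 371/3, 373/3]
L4 α=3/7: [1426/21, 257/3, 2725/21]
= [68, 86, 130]

query (0,0) [L1,L2,L3,L4] — begin 0,0,0
after L1 α=3/5: [603/5, 732/5, 66]
after L2 α=1/3: [2041/15, 2539/15, 250/3]
after L3 α=1/3: [7697/45, 5558/45, 1232/9]
after L4 α=2/3: [26057/135, 23738/135, 4670/27]
→ [193, 176, 173]

query (0,1) [L1,L2,L3,L4] — begin 0,0,0
+L1 (α=1) → [44, 62, 135]
+L2 (α=2/3) → [466/3, 136, 547/3]
+L3 (α=2/5) → [836/5, 496/5, 691/5]
+L4 (α=2/3) → [1726/15, 2446/15, 2291/15]
→ [115, 163, 153]

(1,0) stack=L1,L2,L3,L4,L5,L6; from [0,0,0]:
+L1 (α=1/3) → [251/3, 49/3, 121/3]
+L2 (α=0) → [251/3, 49/3, 121/3]
+L3 (α=1/6) → [1711/18, 154/9, 460/9]
+L4 (α=1/2) → [5419/36, 307/18, 1189/18]
+L5 (α=3/4) → [7147/144, 6193/72, 1621/72]
+L6 (α=1/2) → [14347/288, 12817/144, 6085/144]
rounded: [50, 89, 42]

(1,1) stack=L1,L2,L3,L4,L5,L6; from [0,0,0]:
after L1 α=1/2: [147/2, 209/2, 239/2]
after L2 α=1/5: [344/5, 528/5, 676/5]
after L3 α=1/6: [190/3, 371/3, 373/3]
after L4 α=3/7: [1426/21, 257/3, 2725/21]
after L5 α=1: [18, 97, 246]
after L6 α=1/4: [277/4, 505/4, 369/2]
= [69, 126, 184]

at x=0,y=0 over L1,L2,L3,L4,L5,L6:
+L1 (α=3/5) → [603/5, 732/5, 66]
+L2 (α=1/3) → [2041/15, 2539/15, 250/3]
+L3 (α=1/3) → [7697/45, 5558/45, 1232/9]
+L4 (α=2/3) → [26057/135, 23738/135, 4670/27]
+L5 (α=2/7) → [34967/189, 34484/189, 4786/27]
+L6 (α=3/4) → [72199/378, 65437/378, 5368/27]
→ [191, 173, 199]

at x=1,y=0 over L1,L2,L3,L4,L5:
after L1 α=1/3: [251/3, 49/3, 121/3]
after L2 α=0: [251/3, 49/3, 121/3]
after L3 α=1/6: [1711/18, 154/9, 460/9]
after L4 α=1/2: [5419/36, 307/18, 1189/18]
after L5 α=3/4: [7147/144, 6193/72, 1621/72]
rounded: [50, 86, 23]

at x=0,y=0 over L1,L2,L3,L4,L5,L7:
+L1 (α=3/5) → [603/5, 732/5, 66]
+L2 (α=1/3) → [2041/15, 2539/15, 250/3]
+L3 (α=1/3) → [7697/45, 5558/45, 1232/9]
+L4 (α=2/3) → [26057/135, 23738/135, 4670/27]
+L5 (α=2/7) → [34967/189, 34484/189, 4786/27]
+L7 (α=2/5) → [7825/63, 56408/315, 7504/45]
rounded: [124, 179, 167]

at x=1,y=1 over L1,L2,L3,L4,L5,L7:
+L1 (α=1/2) → [147/2, 209/2, 239/2]
+L2 (α=1/5) → [344/5, 528/5, 676/5]
+L3 (α=1/6) → [190/3, 371/3, 373/3]
+L4 (α=3/7) → [1426/21, 257/3, 2725/21]
+L5 (α=1) → [18, 97, 246]
+L7 (α=1/2) → [229/2, 65, 249]
→ [114, 65, 249]


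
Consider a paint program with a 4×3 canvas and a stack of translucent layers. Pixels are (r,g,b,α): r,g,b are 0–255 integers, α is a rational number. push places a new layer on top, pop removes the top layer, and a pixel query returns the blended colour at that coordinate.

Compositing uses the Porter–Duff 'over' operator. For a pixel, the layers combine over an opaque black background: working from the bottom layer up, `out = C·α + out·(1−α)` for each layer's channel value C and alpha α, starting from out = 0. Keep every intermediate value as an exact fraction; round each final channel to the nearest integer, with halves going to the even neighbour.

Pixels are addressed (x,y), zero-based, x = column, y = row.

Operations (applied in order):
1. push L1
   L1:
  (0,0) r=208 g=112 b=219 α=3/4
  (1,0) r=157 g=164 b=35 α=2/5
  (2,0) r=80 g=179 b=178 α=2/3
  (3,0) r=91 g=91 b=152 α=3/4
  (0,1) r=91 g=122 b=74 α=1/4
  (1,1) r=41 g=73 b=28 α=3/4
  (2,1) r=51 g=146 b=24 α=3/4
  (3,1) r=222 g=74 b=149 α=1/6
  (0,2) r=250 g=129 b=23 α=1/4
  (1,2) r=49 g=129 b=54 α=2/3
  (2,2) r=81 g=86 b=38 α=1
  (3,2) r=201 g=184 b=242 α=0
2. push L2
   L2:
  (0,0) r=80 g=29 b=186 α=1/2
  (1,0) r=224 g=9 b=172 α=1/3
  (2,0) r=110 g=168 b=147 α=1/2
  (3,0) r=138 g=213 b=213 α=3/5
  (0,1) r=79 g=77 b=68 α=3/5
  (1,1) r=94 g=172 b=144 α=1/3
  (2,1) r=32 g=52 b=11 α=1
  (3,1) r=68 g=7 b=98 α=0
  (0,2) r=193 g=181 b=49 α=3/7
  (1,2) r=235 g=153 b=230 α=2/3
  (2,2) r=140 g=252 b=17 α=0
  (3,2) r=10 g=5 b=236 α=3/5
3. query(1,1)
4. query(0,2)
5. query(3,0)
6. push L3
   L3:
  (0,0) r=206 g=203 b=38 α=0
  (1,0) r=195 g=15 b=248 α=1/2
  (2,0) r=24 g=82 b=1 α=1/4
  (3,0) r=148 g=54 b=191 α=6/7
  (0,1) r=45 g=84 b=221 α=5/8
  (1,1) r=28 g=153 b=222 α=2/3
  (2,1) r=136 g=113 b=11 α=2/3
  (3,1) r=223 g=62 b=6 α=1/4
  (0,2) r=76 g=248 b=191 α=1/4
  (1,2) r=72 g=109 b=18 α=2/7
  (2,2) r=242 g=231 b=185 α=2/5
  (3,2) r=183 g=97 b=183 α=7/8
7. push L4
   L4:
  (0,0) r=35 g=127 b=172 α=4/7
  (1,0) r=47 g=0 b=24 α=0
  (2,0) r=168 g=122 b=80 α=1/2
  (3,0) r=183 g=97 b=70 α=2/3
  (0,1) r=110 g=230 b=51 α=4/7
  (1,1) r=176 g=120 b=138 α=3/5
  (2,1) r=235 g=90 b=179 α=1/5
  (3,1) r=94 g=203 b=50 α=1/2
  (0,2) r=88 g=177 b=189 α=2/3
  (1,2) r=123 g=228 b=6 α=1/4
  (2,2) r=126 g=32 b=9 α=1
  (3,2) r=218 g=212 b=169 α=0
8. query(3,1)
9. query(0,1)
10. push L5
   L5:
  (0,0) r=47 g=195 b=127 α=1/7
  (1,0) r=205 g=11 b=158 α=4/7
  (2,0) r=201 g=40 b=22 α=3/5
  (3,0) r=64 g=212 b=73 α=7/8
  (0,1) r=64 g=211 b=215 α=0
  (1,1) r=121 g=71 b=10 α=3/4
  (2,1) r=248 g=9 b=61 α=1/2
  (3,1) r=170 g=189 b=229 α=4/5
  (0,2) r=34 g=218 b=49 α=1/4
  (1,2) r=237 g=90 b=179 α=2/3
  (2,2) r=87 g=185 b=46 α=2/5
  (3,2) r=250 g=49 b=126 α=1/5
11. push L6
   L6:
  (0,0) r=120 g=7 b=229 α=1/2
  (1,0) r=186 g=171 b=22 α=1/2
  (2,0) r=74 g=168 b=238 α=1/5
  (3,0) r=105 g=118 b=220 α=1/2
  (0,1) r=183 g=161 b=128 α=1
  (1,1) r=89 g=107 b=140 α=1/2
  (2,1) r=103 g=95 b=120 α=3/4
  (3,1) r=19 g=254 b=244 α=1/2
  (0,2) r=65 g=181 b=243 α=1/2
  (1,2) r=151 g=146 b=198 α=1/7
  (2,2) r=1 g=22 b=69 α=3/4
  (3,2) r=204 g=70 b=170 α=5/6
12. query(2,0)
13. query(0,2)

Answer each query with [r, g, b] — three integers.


at x=1,y=1 over L1,L2:
after L1 α=3/4: [123/4, 219/4, 21]
after L2 α=1/3: [311/6, 563/6, 62]
→ [52, 94, 62]

at x=0,y=2 over L1,L2:
L1 α=1/4: [125/2, 129/4, 23/4]
L2 α=3/7: [829/7, 96, 170/7]
rounded: [118, 96, 24]

at x=3,y=0 over L1,L2:
+L1 (α=3/4) → [273/4, 273/4, 114]
+L2 (α=3/5) → [1101/10, 1551/10, 867/5]
→ [110, 155, 173]

(3,1) stack=L1,L2,L3,L4; from [0,0,0]:
L1 α=1/6: [37, 37/3, 149/6]
L2 α=0: [37, 37/3, 149/6]
L3 α=1/4: [167/2, 99/4, 161/8]
L4 α=1/2: [355/4, 911/8, 561/16]
= [89, 114, 35]

(0,1) stack=L1,L2,L3,L4; from [0,0,0]:
after L1 α=1/4: [91/4, 61/2, 37/2]
after L2 α=3/5: [113/2, 292/5, 241/5]
after L3 α=5/8: [789/16, 372/5, 781/5]
after L4 α=4/7: [9407/112, 5716/35, 3363/35]
= [84, 163, 96]

at x=2,y=0 over L1,L2,L3,L4,L5,L6:
L1 α=2/3: [160/3, 358/3, 356/3]
L2 α=1/2: [245/3, 431/3, 797/6]
L3 α=1/4: [269/4, 513/4, 799/8]
L4 α=1/2: [941/8, 1001/8, 1439/16]
L5 α=3/5: [3353/20, 1481/20, 1967/40]
L6 α=1/5: [3723/25, 2321/25, 4347/50]
→ [149, 93, 87]

at x=0,y=2 over L1,L2,L3,L4,L5,L6:
after L1 α=1/4: [125/2, 129/4, 23/4]
after L2 α=3/7: [829/7, 96, 170/7]
after L3 α=1/4: [3019/28, 134, 1847/28]
after L4 α=2/3: [2649/28, 488/3, 12431/84]
after L5 α=1/4: [8899/112, 353/2, 13803/112]
after L6 α=1/2: [16179/224, 715/4, 41019/224]
→ [72, 179, 183]


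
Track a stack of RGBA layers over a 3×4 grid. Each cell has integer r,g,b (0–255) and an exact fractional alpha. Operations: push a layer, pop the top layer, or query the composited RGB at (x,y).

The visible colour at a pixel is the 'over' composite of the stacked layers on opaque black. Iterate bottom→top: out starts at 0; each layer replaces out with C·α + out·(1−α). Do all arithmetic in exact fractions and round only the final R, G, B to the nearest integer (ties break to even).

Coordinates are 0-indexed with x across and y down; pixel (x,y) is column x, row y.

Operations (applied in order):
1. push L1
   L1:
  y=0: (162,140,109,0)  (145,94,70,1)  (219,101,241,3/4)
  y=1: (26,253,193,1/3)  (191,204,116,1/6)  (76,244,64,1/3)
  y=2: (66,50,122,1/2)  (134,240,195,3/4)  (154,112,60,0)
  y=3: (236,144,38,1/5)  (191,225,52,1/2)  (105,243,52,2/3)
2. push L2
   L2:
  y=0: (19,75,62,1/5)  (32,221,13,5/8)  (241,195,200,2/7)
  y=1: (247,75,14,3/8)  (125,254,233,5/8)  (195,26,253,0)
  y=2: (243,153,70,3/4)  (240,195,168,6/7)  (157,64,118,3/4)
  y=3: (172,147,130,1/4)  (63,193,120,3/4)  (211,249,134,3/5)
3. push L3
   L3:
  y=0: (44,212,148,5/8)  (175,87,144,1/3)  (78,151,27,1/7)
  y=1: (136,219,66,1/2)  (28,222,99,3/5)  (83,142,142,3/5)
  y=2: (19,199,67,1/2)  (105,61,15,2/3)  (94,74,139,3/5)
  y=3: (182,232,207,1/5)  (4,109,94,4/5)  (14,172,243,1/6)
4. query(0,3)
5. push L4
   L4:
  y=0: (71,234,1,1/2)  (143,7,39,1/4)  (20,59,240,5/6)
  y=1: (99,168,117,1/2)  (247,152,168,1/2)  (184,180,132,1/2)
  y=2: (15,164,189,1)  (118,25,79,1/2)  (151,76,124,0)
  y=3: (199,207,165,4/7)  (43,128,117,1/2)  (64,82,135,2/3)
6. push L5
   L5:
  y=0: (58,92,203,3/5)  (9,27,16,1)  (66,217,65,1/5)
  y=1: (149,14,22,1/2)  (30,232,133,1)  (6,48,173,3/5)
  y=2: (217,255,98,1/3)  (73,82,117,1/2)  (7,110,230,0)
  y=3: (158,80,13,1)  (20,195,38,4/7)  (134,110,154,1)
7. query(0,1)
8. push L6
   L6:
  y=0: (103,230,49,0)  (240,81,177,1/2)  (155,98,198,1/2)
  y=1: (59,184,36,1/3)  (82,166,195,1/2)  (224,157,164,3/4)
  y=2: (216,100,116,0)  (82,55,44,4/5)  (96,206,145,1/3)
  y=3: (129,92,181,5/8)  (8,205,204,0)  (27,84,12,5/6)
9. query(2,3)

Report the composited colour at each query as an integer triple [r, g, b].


at x=0,y=3 over L1,L2,L3:
+L1 (α=1/5) → [236/5, 144/5, 38/5]
+L2 (α=1/4) → [392/5, 1167/20, 191/5]
+L3 (α=1/5) → [2478/25, 2327/25, 1799/25]
rounded: [99, 93, 72]

(0,1) stack=L1,L2,L3,L4,L5; from [0,0,0]:
+L1 (α=1/3) → [26/3, 253/3, 193/3]
+L2 (α=3/8) → [2353/24, 485/6, 1091/24]
+L3 (α=1/2) → [5617/48, 1799/12, 2675/48]
+L4 (α=1/2) → [10369/96, 3815/24, 8291/96]
+L5 (α=1/2) → [24673/192, 4151/48, 10403/192]
= [129, 86, 54]

(2,3) stack=L1,L2,L3,L4,L5,L6; from [0,0,0]:
L1 α=2/3: [70, 162, 104/3]
L2 α=3/5: [773/5, 1071/5, 1414/15]
L3 α=1/6: [787/6, 1243/6, 2143/18]
L4 α=2/3: [1555/18, 2227/18, 7003/54]
L5 α=1: [134, 110, 154]
L6 α=5/6: [269/6, 265/3, 107/3]
= [45, 88, 36]


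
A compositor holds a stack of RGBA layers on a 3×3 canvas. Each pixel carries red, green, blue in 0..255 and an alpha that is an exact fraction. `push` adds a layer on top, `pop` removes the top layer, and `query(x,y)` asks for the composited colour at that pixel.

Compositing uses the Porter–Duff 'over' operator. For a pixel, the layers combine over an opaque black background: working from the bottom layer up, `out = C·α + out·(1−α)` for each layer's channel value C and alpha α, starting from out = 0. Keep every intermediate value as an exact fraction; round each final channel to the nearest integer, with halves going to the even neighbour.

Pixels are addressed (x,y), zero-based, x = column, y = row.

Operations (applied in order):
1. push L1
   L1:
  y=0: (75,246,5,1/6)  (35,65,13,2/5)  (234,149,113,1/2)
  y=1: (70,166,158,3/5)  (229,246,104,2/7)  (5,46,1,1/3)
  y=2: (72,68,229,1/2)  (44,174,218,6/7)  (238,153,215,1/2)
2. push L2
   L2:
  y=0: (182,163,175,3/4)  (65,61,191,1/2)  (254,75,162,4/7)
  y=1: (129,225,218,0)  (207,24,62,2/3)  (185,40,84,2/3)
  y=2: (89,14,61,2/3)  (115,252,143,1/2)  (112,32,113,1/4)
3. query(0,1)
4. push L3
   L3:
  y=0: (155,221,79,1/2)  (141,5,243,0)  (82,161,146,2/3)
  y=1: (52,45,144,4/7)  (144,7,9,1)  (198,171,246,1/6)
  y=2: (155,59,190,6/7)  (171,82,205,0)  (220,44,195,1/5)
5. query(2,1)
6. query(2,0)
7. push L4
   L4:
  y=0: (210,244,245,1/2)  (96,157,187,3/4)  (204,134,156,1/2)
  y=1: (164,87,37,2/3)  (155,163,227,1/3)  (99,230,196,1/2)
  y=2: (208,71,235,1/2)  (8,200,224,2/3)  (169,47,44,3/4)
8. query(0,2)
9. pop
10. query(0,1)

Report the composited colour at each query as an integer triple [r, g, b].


(0,1) stack=L1,L2; from [0,0,0]:
after L1 α=3/5: [42, 498/5, 474/5]
after L2 α=0: [42, 498/5, 474/5]
= [42, 100, 95]

at x=2,y=1 over L1,L2,L3:
L1 α=1/3: [5/3, 46/3, 1/3]
L2 α=2/3: [1115/9, 286/9, 505/9]
L3 α=1/6: [7357/54, 2969/54, 4739/54]
= [136, 55, 88]

(2,0) stack=L1,L2,L3; from [0,0,0]:
+L1 (α=1/2) → [117, 149/2, 113/2]
+L2 (α=4/7) → [1367/7, 1047/14, 1635/14]
+L3 (α=2/3) → [2515/21, 5555/42, 5723/42]
= [120, 132, 136]

(0,2) stack=L1,L2,L3,L4; from [0,0,0]:
L1 α=1/2: [36, 34, 229/2]
L2 α=2/3: [214/3, 62/3, 473/6]
L3 α=6/7: [3004/21, 1124/21, 7313/42]
L4 α=1/2: [3686/21, 2615/42, 17183/84]
rounded: [176, 62, 205]

(0,1) stack=L1,L2,L3; from [0,0,0]:
after L1 α=3/5: [42, 498/5, 474/5]
after L2 α=0: [42, 498/5, 474/5]
after L3 α=4/7: [334/7, 342/5, 4302/35]
rounded: [48, 68, 123]


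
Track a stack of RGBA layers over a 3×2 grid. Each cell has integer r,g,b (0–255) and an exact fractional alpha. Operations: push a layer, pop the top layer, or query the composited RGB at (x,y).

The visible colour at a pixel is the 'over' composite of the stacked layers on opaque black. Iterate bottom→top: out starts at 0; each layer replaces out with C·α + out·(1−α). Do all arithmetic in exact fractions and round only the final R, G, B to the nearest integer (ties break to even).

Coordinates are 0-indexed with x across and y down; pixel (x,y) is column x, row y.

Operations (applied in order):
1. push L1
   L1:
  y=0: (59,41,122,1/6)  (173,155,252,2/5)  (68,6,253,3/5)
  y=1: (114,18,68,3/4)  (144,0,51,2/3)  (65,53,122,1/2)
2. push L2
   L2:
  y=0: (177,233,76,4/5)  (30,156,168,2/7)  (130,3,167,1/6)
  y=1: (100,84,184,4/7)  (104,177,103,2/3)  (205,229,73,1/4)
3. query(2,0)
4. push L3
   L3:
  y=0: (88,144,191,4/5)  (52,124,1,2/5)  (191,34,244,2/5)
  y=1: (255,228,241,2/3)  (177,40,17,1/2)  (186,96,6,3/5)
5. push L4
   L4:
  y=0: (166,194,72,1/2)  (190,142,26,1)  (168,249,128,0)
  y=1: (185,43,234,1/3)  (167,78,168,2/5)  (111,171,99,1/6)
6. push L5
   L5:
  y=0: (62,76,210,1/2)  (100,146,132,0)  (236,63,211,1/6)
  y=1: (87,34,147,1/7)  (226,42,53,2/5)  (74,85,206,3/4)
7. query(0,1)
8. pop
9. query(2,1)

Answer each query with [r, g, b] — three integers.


(2,0) stack=L1,L2; from [0,0,0]:
after L1 α=3/5: [204/5, 18/5, 759/5]
after L2 α=1/6: [167/3, 7/2, 463/3]
→ [56, 4, 154]

(0,1) stack=L1,L2,L3,L4,L5; from [0,0,0]:
+L1 (α=3/4) → [171/2, 27/2, 51]
+L2 (α=4/7) → [1313/14, 753/14, 127]
+L3 (α=2/3) → [8453/42, 2379/14, 203]
+L4 (α=1/3) → [12338/63, 2680/21, 640/3]
+L5 (α=1/7) → [26503/147, 5598/49, 1427/7]
→ [180, 114, 204]

query (2,1) [L1,L2,L3,L4] — begin 0,0,0
+L1 (α=1/2) → [65/2, 53/2, 61]
+L2 (α=1/4) → [605/8, 617/8, 64]
+L3 (α=3/5) → [2837/20, 1769/20, 146/5]
+L4 (α=1/6) → [3281/24, 2453/24, 245/6]
→ [137, 102, 41]


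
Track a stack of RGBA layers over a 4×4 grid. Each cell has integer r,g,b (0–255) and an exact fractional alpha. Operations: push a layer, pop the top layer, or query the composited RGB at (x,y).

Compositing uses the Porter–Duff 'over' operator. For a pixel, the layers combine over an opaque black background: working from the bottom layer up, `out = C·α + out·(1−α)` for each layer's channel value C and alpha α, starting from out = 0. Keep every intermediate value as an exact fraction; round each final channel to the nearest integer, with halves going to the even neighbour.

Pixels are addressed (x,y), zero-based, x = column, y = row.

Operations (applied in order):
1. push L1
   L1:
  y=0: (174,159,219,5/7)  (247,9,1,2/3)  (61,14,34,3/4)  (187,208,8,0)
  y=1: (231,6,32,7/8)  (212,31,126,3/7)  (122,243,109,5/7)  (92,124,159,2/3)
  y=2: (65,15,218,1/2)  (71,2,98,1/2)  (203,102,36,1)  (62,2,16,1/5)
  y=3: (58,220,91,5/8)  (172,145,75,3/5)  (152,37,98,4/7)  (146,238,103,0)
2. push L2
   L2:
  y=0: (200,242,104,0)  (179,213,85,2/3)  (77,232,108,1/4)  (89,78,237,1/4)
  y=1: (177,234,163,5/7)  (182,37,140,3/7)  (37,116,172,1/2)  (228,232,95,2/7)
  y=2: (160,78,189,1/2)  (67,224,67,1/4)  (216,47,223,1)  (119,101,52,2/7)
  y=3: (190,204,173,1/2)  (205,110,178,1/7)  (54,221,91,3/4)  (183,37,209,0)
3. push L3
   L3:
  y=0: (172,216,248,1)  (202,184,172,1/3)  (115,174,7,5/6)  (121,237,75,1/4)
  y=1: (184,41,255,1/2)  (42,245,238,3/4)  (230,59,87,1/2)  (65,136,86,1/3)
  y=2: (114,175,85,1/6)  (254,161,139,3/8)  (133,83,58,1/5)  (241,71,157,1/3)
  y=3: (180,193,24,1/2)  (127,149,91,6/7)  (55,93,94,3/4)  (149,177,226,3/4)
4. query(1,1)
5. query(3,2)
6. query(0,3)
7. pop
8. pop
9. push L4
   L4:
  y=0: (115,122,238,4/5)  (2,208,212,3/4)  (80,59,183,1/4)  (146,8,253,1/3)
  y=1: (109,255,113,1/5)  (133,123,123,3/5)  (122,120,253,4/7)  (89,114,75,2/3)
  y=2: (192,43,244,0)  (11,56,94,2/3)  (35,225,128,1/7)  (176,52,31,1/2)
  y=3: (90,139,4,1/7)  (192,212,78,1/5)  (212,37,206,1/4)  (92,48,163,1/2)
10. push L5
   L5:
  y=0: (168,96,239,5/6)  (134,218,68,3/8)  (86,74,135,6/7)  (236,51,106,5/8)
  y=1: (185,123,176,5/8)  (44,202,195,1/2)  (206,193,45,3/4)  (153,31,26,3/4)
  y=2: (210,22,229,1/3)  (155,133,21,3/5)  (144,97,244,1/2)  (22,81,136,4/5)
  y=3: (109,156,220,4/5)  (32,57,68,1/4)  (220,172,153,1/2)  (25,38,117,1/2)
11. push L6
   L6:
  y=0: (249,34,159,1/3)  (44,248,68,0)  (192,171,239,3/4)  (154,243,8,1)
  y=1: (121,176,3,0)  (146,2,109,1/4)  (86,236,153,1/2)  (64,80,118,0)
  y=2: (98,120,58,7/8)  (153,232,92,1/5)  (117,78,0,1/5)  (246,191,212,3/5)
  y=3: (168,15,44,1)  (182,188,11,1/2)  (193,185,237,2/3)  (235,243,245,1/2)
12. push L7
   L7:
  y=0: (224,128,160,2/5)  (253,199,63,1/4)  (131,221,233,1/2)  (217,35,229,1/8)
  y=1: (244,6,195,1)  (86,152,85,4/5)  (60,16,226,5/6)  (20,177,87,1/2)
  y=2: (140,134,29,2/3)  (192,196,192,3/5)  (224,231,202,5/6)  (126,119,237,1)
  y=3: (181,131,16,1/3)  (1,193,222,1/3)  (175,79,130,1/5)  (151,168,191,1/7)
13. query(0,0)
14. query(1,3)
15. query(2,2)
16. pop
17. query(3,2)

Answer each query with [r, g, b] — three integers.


(1,1) stack=L1,L2,L3; from [0,0,0]:
L1 α=3/7: [636/7, 93/7, 54]
L2 α=3/7: [6366/49, 1149/49, 636/7]
L3 α=3/4: [3135/49, 9291/49, 2817/14]
→ [64, 190, 201]

(3,2) stack=L1,L2,L3; from [0,0,0]:
+L1 (α=1/5) → [62/5, 2/5, 16/5]
+L2 (α=2/7) → [300/7, 204/7, 120/7]
+L3 (α=1/3) → [2287/21, 905/21, 1339/21]
= [109, 43, 64]

(0,3) stack=L1,L2,L3; from [0,0,0]:
after L1 α=5/8: [145/4, 275/2, 455/8]
after L2 α=1/2: [905/8, 683/4, 1839/16]
after L3 α=1/2: [2345/16, 1455/8, 2223/32]
rounded: [147, 182, 69]

query (0,0) [L1,L4,L5,L6,L7] — begin 0,0,0
+L1 (α=5/7) → [870/7, 795/7, 1095/7]
+L4 (α=4/5) → [818/7, 4211/35, 7759/35]
+L5 (α=5/6) → [3349/21, 21011/210, 8264/35]
+L6 (α=1/3) → [11927/63, 24581/315, 22093/105]
+L7 (α=2/5) → [4267/21, 51461/525, 33293/175]
→ [203, 98, 190]

at x=1,y=3 over L1,L4,L5,L6,L7:
L1 α=3/5: [516/5, 87, 45]
L4 α=1/5: [3024/25, 112, 258/5]
L5 α=1/4: [2468/25, 393/4, 557/10]
L6 α=1/2: [3509/25, 1145/8, 667/20]
L7 α=1/3: [7043/75, 639/4, 2887/30]
rounded: [94, 160, 96]

at x=2,y=2 over L1,L4,L5,L6,L7:
+L1 (α=1) → [203, 102, 36]
+L4 (α=1/7) → [179, 837/7, 344/7]
+L5 (α=1/2) → [323/2, 758/7, 1026/7]
+L6 (α=1/5) → [763/5, 3578/35, 4104/35]
+L7 (α=5/6) → [2121/10, 44003/210, 19727/105]
rounded: [212, 210, 188]

query (3,2) [L1,L4,L5,L6] — begin 0,0,0
after L1 α=1/5: [62/5, 2/5, 16/5]
after L4 α=1/2: [471/5, 131/5, 171/10]
after L5 α=4/5: [911/25, 1751/25, 5611/50]
after L6 α=3/5: [20272/125, 17827/125, 21511/125]
→ [162, 143, 172]


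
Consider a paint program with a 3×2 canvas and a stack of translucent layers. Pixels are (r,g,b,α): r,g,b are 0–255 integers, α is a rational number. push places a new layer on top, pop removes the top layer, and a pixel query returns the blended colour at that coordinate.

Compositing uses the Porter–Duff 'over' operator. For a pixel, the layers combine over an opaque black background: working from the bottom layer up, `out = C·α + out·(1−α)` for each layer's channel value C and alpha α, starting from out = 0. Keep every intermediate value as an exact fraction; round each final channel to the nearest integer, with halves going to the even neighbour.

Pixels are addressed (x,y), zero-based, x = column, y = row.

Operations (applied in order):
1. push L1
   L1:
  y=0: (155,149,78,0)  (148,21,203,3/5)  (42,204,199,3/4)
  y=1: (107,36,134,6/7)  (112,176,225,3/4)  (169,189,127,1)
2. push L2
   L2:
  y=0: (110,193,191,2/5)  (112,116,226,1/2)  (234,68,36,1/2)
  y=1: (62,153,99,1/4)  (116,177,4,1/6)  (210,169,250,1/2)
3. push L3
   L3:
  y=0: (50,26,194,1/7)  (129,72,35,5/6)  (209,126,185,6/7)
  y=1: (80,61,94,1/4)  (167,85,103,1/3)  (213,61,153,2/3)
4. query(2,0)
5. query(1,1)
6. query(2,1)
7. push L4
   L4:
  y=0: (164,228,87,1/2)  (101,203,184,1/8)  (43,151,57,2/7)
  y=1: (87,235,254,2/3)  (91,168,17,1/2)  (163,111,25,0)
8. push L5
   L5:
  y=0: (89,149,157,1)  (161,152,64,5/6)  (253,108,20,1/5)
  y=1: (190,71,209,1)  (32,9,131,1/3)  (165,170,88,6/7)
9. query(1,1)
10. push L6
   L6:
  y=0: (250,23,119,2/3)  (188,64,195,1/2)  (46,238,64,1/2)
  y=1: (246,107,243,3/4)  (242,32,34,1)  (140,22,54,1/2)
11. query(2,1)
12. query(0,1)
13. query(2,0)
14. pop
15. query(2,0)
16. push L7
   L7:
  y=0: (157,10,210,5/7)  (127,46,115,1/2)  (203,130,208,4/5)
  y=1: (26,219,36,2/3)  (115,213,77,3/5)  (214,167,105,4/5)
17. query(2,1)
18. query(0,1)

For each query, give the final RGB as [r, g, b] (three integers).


at x=2,y=0 over L1,L2,L3:
after L1 α=3/4: [63/2, 153, 597/4]
after L2 α=1/2: [531/4, 221/2, 741/8]
after L3 α=6/7: [5547/28, 1733/14, 9621/56]
= [198, 124, 172]

(1,1) stack=L1,L2,L3; from [0,0,0]:
after L1 α=3/4: [84, 132, 675/4]
after L2 α=1/6: [268/3, 279/2, 3391/24]
after L3 α=1/3: [1037/9, 364/3, 4627/36]
rounded: [115, 121, 129]

at x=2,y=1 over L1,L2,L3:
+L1 (α=1) → [169, 189, 127]
+L2 (α=1/2) → [379/2, 179, 377/2]
+L3 (α=2/3) → [1231/6, 301/3, 989/6]
= [205, 100, 165]

(1,1) stack=L1,L2,L3,L4,L5; from [0,0,0]:
after L1 α=3/4: [84, 132, 675/4]
after L2 α=1/6: [268/3, 279/2, 3391/24]
after L3 α=1/3: [1037/9, 364/3, 4627/36]
after L4 α=1/2: [928/9, 434/3, 5239/72]
after L5 α=1/3: [2144/27, 895/9, 9955/108]
rounded: [79, 99, 92]

(2,1) stack=L1,L2,L3,L4,L5,L6; from [0,0,0]:
L1 α=1: [169, 189, 127]
L2 α=1/2: [379/2, 179, 377/2]
L3 α=2/3: [1231/6, 301/3, 989/6]
L4 α=0: [1231/6, 301/3, 989/6]
L5 α=6/7: [7171/42, 3361/21, 4157/42]
L6 α=1/2: [13051/84, 3823/42, 6425/84]
rounded: [155, 91, 76]

(0,1) stack=L1,L2,L3,L4,L5,L6; from [0,0,0]:
L1 α=6/7: [642/7, 216/7, 804/7]
L2 α=1/4: [590/7, 1719/28, 3105/28]
L3 α=1/4: [1165/14, 6865/112, 11947/112]
L4 α=2/3: [3601/42, 19835/112, 68843/336]
L5 α=1: [190, 71, 209]
L6 α=3/4: [232, 98, 469/2]
rounded: [232, 98, 234]

query (2,0) [L1,L2,L3,L4,L5,L6] — begin 0,0,0
+L1 (α=3/4) → [63/2, 153, 597/4]
+L2 (α=1/2) → [531/4, 221/2, 741/8]
+L3 (α=6/7) → [5547/28, 1733/14, 9621/56]
+L4 (α=2/7) → [30143/196, 12893/98, 54489/392]
+L5 (α=1/5) → [8508/49, 31078/245, 56449/490]
+L6 (α=1/2) → [5381/49, 44694/245, 87809/980]
→ [110, 182, 90]

at x=2,y=0 over L1,L2,L3,L4,L5:
+L1 (α=3/4) → [63/2, 153, 597/4]
+L2 (α=1/2) → [531/4, 221/2, 741/8]
+L3 (α=6/7) → [5547/28, 1733/14, 9621/56]
+L4 (α=2/7) → [30143/196, 12893/98, 54489/392]
+L5 (α=1/5) → [8508/49, 31078/245, 56449/490]
= [174, 127, 115]

query (2,1) [L1,L2,L3,L4,L5,L7] — begin 0,0,0
after L1 α=1: [169, 189, 127]
after L2 α=1/2: [379/2, 179, 377/2]
after L3 α=2/3: [1231/6, 301/3, 989/6]
after L4 α=0: [1231/6, 301/3, 989/6]
after L5 α=6/7: [7171/42, 3361/21, 4157/42]
after L7 α=4/5: [43123/210, 17389/105, 21797/210]
= [205, 166, 104]

(0,1) stack=L1,L2,L3,L4,L5,L7; from [0,0,0]:
after L1 α=6/7: [642/7, 216/7, 804/7]
after L2 α=1/4: [590/7, 1719/28, 3105/28]
after L3 α=1/4: [1165/14, 6865/112, 11947/112]
after L4 α=2/3: [3601/42, 19835/112, 68843/336]
after L5 α=1: [190, 71, 209]
after L7 α=2/3: [242/3, 509/3, 281/3]
= [81, 170, 94]


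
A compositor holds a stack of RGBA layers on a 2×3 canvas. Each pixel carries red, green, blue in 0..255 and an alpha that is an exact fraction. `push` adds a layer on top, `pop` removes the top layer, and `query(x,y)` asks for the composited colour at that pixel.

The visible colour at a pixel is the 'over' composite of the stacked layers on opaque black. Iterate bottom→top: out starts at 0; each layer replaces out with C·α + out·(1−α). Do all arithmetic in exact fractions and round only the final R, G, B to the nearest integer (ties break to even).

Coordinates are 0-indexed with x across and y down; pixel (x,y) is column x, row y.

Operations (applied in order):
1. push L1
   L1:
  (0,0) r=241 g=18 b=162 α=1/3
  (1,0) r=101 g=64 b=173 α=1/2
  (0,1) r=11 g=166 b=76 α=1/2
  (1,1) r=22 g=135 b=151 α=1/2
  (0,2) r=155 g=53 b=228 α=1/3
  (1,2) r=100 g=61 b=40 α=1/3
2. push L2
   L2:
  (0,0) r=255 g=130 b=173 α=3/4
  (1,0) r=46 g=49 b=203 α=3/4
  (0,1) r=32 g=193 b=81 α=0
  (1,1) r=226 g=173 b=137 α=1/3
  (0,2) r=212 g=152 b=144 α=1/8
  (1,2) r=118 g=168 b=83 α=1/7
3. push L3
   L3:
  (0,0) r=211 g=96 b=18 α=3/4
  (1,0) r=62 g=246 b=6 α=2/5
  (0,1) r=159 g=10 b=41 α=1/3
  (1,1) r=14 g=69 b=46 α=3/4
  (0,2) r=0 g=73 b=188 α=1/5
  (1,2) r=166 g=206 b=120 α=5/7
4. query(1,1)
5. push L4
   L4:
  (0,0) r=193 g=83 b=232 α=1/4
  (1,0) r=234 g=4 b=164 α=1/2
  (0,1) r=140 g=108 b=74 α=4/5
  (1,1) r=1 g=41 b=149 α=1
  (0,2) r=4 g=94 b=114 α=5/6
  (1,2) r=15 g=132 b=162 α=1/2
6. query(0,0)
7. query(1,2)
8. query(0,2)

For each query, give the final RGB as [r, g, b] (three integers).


at x=1,y=1 over L1,L2,L3:
L1 α=1/2: [11, 135/2, 151/2]
L2 α=1/3: [248/3, 308/3, 96]
L3 α=3/4: [187/6, 929/12, 117/2]
→ [31, 77, 58]

(0,0) stack=L1,L2,L3,L4; from [0,0,0]:
L1 α=1/3: [241/3, 6, 54]
L2 α=3/4: [634/3, 99, 573/4]
L3 α=3/4: [2533/12, 387/4, 789/16]
L4 α=1/4: [3305/16, 1493/16, 6079/64]
= [207, 93, 95]

at x=1,y=2 over L1,L2,L3,L4:
L1 α=1/3: [100/3, 61/3, 40/3]
L2 α=1/7: [318/7, 290/7, 163/7]
L3 α=5/7: [6446/49, 7790/49, 4526/49]
L4 α=1/2: [7181/98, 7129/49, 6232/49]
→ [73, 145, 127]

(0,2) stack=L1,L2,L3,L4; from [0,0,0]:
+L1 (α=1/3) → [155/3, 53/3, 76]
+L2 (α=1/8) → [1721/24, 827/24, 169/2]
+L3 (α=1/5) → [1721/30, 253/6, 526/5]
+L4 (α=5/6) → [2321/180, 3073/36, 1688/15]
rounded: [13, 85, 113]


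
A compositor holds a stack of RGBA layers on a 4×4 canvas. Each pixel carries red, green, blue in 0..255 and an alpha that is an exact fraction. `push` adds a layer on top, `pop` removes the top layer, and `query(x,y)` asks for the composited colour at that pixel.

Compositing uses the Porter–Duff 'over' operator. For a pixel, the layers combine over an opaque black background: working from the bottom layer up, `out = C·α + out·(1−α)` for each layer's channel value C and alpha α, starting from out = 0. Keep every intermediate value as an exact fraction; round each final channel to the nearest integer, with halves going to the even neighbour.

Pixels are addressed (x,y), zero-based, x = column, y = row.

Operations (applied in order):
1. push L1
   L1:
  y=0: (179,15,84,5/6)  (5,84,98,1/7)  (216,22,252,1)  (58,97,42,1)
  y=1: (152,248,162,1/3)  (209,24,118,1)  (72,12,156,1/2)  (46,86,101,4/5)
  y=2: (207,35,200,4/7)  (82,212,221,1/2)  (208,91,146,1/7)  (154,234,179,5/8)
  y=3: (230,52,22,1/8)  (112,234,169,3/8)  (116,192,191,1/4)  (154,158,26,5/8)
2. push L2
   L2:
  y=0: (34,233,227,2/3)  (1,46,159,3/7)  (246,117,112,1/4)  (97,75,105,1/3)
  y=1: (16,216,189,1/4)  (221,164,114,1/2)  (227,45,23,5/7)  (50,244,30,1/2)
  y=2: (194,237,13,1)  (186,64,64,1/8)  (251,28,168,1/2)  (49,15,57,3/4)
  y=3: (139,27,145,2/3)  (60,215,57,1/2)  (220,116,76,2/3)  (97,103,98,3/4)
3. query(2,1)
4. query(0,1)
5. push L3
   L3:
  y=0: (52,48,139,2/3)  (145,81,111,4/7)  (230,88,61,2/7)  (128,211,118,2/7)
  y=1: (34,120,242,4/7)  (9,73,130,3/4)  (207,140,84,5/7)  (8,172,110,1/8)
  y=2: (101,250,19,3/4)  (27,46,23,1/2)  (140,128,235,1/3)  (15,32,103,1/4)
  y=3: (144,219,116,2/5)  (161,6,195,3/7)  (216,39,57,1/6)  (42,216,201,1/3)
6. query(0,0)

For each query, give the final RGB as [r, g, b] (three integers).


at x=2,y=1 over L1,L2:
after L1 α=1/2: [36, 6, 78]
after L2 α=5/7: [1207/7, 237/7, 271/7]
= [172, 34, 39]

at x=0,y=1 over L1,L2:
+L1 (α=1/3) → [152/3, 248/3, 54]
+L2 (α=1/4) → [42, 116, 351/4]
rounded: [42, 116, 88]

(0,0) stack=L1,L2,L3; from [0,0,0]:
L1 α=5/6: [895/6, 25/2, 70]
L2 α=2/3: [1303/18, 319/2, 524/3]
L3 α=2/3: [3175/54, 511/6, 1358/9]
→ [59, 85, 151]


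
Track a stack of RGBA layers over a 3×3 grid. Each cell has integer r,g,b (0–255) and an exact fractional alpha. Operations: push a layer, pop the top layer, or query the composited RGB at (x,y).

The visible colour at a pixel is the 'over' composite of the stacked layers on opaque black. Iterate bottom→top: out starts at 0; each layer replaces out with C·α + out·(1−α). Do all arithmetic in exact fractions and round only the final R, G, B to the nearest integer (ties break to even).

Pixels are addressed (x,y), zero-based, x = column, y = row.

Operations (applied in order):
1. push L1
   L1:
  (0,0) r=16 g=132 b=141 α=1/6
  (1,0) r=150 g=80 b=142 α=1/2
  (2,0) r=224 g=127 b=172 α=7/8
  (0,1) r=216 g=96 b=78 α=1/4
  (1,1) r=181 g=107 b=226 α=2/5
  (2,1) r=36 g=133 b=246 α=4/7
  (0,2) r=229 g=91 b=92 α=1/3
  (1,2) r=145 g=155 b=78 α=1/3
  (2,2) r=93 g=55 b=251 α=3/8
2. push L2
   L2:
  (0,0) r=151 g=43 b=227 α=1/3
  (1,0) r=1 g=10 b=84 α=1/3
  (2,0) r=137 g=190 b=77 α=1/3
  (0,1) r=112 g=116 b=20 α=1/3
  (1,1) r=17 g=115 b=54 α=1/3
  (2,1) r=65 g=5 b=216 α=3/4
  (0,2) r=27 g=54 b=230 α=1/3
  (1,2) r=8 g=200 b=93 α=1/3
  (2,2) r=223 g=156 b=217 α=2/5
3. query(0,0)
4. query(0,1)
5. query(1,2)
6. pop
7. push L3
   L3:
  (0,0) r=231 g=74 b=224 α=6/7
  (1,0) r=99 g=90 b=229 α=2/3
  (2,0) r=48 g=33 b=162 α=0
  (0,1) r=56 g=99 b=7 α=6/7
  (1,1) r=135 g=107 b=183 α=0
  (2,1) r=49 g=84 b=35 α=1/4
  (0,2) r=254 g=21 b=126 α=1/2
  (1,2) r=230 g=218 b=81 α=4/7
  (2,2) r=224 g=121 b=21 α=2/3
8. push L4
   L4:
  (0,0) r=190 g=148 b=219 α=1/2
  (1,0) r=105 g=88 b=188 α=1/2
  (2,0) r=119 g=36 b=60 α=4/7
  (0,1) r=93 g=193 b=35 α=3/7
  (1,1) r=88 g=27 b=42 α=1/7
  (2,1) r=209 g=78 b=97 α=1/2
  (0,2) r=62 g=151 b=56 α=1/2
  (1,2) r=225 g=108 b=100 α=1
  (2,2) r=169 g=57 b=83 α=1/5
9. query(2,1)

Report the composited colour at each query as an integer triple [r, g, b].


(0,0) stack=L1,L2; from [0,0,0]:
after L1 α=1/6: [8/3, 22, 47/2]
after L2 α=1/3: [469/9, 29, 274/3]
→ [52, 29, 91]

(0,1) stack=L1,L2; from [0,0,0]:
L1 α=1/4: [54, 24, 39/2]
L2 α=1/3: [220/3, 164/3, 59/3]
→ [73, 55, 20]

at x=1,y=2 over L1,L2:
L1 α=1/3: [145/3, 155/3, 26]
L2 α=1/3: [314/9, 910/9, 145/3]
rounded: [35, 101, 48]

query (2,1) [L1,L3,L4] — begin 0,0,0
L1 α=4/7: [144/7, 76, 984/7]
L3 α=1/4: [775/28, 78, 3197/28]
L4 α=1/2: [6627/56, 78, 5913/56]
→ [118, 78, 106]


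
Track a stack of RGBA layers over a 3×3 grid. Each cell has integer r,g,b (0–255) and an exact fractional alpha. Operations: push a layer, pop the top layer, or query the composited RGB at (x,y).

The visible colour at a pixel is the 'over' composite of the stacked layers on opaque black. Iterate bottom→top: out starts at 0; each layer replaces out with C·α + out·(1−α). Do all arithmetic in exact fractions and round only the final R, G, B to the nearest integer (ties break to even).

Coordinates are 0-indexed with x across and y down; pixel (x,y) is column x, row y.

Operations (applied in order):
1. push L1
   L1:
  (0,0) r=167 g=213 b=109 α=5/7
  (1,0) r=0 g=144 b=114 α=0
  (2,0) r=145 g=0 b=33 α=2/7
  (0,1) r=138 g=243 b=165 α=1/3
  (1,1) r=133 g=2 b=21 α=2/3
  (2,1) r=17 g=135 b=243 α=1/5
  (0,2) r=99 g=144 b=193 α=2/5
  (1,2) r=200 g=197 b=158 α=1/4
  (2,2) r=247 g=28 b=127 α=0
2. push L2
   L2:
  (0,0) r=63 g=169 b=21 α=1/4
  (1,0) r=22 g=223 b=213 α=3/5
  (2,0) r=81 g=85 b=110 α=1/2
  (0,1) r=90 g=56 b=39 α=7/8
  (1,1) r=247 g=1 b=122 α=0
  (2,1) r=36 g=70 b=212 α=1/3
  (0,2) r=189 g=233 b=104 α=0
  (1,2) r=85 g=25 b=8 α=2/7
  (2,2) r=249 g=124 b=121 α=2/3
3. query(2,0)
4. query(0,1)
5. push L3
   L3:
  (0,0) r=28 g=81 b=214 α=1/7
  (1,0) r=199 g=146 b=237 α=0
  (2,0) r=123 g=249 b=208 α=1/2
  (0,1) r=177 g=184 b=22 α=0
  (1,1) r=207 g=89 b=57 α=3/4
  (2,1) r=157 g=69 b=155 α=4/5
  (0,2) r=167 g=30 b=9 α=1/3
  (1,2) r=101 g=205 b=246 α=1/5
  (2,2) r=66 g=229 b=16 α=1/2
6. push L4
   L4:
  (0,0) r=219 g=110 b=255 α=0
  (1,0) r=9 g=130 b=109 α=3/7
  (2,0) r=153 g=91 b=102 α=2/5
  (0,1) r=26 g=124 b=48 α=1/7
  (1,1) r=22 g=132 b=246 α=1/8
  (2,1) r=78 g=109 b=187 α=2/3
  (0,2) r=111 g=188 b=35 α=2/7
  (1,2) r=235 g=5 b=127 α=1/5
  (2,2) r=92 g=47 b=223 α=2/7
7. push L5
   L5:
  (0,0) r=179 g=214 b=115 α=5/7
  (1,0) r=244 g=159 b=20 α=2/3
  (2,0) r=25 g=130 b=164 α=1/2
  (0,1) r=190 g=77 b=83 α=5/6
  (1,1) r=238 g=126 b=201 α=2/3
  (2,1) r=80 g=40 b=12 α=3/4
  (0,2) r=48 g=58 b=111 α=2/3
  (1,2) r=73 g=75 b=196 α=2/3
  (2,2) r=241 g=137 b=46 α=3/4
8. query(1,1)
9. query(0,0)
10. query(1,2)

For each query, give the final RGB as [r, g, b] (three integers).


at x=2,y=0 over L1,L2:
after L1 α=2/7: [290/7, 0, 66/7]
after L2 α=1/2: [857/14, 85/2, 418/7]
→ [61, 42, 60]

at x=0,y=1 over L1,L2:
L1 α=1/3: [46, 81, 55]
L2 α=7/8: [169/2, 473/8, 41]
→ [84, 59, 41]

at x=1,y=1 over L1,L2,L3,L4,L5:
+L1 (α=2/3) → [266/3, 4/3, 14]
+L2 (α=0) → [266/3, 4/3, 14]
+L3 (α=3/4) → [2129/12, 805/12, 185/4]
+L4 (α=1/8) → [15167/96, 7219/96, 2279/32]
+L5 (α=2/3) → [60863/288, 31411/288, 15143/96]
= [211, 109, 158]

at x=0,y=0 over L1,L2,L3,L4,L5:
+L1 (α=5/7) → [835/7, 1065/7, 545/7]
+L2 (α=1/4) → [1473/14, 2189/14, 891/14]
+L3 (α=1/7) → [4615/49, 7134/49, 4171/49]
+L4 (α=0) → [4615/49, 7134/49, 4171/49]
+L5 (α=5/7) → [53085/343, 66698/343, 36517/343]
→ [155, 194, 106]

query (1,2) [L1,L2,L3,L4,L5] — begin 0,0,0
L1 α=1/4: [50, 197/4, 79/2]
L2 α=2/7: [60, 1185/28, 61/2]
L3 α=1/5: [341/5, 524/7, 368/5]
L4 α=1/5: [2539/25, 2131/35, 2107/25]
L5 α=2/3: [2063/25, 7381/105, 3969/25]
= [83, 70, 159]


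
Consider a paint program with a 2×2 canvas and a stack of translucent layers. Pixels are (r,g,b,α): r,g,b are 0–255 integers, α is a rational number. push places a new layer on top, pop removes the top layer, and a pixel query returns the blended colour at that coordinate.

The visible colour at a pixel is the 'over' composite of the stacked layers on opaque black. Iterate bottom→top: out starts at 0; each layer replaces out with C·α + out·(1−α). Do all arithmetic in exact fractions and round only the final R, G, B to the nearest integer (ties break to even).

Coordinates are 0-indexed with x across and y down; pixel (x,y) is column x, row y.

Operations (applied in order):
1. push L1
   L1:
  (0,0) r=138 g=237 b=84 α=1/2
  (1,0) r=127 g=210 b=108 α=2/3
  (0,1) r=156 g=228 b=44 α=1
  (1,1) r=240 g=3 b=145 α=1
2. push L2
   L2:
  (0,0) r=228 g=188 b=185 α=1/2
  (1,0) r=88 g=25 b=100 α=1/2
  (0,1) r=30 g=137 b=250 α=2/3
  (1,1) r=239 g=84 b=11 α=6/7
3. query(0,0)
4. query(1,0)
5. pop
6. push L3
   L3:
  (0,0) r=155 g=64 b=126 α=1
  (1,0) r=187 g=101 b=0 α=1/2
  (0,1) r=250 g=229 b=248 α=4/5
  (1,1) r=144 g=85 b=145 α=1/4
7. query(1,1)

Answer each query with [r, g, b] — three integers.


(0,0) stack=L1,L2; from [0,0,0]:
L1 α=1/2: [69, 237/2, 42]
L2 α=1/2: [297/2, 613/4, 227/2]
rounded: [148, 153, 114]

(1,0) stack=L1,L2; from [0,0,0]:
+L1 (α=2/3) → [254/3, 140, 72]
+L2 (α=1/2) → [259/3, 165/2, 86]
= [86, 82, 86]

query (1,1) [L1,L3] — begin 0,0,0
L1 α=1: [240, 3, 145]
L3 α=1/4: [216, 47/2, 145]
rounded: [216, 24, 145]


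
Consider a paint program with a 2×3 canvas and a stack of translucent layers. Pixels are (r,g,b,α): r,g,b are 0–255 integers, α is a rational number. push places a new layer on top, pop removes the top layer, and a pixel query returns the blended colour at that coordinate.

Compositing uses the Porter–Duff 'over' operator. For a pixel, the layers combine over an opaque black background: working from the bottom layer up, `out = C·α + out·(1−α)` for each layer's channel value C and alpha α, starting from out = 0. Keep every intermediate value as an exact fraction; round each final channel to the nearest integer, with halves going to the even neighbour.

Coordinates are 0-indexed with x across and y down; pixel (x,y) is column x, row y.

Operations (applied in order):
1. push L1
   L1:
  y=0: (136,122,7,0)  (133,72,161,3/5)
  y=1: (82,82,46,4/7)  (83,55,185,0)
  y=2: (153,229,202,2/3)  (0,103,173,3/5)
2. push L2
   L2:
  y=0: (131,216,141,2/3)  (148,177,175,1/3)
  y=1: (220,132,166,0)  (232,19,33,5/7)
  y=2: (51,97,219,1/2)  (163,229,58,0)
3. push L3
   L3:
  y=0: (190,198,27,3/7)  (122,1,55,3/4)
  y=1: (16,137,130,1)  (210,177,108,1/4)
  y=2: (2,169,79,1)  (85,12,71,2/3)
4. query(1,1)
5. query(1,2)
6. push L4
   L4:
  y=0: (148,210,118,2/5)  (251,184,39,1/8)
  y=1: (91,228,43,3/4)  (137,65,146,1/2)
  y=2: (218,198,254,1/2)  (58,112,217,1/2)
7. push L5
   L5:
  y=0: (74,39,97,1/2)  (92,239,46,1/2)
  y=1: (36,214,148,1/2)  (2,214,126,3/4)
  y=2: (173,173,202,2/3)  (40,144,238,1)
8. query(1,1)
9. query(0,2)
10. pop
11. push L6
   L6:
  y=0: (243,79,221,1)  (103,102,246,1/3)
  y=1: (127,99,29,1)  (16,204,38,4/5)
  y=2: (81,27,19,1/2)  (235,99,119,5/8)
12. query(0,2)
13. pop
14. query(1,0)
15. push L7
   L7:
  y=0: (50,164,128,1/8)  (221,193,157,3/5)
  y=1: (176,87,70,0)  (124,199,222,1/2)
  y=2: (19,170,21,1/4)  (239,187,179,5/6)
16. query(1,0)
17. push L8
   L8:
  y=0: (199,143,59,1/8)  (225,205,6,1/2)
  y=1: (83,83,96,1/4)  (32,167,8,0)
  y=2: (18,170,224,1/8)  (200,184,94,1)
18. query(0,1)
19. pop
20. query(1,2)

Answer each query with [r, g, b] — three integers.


(1,1) stack=L1,L2,L3; from [0,0,0]:
+L1 (α=0) → [0, 0, 0]
+L2 (α=5/7) → [1160/7, 95/7, 165/7]
+L3 (α=1/4) → [2475/14, 381/7, 1251/28]
= [177, 54, 45]

query (1,2) [L1,L2,L3] — begin 0,0,0
+L1 (α=3/5) → [0, 309/5, 519/5]
+L2 (α=0) → [0, 309/5, 519/5]
+L3 (α=2/3) → [170/3, 143/5, 1229/15]
→ [57, 29, 82]

(1,1) stack=L1,L2,L3,L4,L5; from [0,0,0]:
+L1 (α=0) → [0, 0, 0]
+L2 (α=5/7) → [1160/7, 95/7, 165/7]
+L3 (α=1/4) → [2475/14, 381/7, 1251/28]
+L4 (α=1/2) → [4393/28, 418/7, 5339/56]
+L5 (α=3/4) → [4561/112, 1228/7, 26507/224]
→ [41, 175, 118]

at x=0,y=2 over L1,L2,L3,L4,L5:
L1 α=2/3: [102, 458/3, 404/3]
L2 α=1/2: [153/2, 749/6, 1061/6]
L3 α=1: [2, 169, 79]
L4 α=1/2: [110, 367/2, 333/2]
L5 α=2/3: [152, 353/2, 1141/6]
= [152, 176, 190]

query (0,2) [L1,L2,L3,L4,L6] — begin 0,0,0
+L1 (α=2/3) → [102, 458/3, 404/3]
+L2 (α=1/2) → [153/2, 749/6, 1061/6]
+L3 (α=1) → [2, 169, 79]
+L4 (α=1/2) → [110, 367/2, 333/2]
+L6 (α=1/2) → [191/2, 421/4, 371/4]
→ [96, 105, 93]

at x=1,y=0 over L1,L2,L3,L4:
+L1 (α=3/5) → [399/5, 216/5, 483/5]
+L2 (α=1/3) → [1538/15, 439/5, 1841/15]
+L3 (α=3/4) → [1757/15, 227/10, 1079/15]
+L4 (α=1/8) → [2008/15, 3429/80, 4069/60]
→ [134, 43, 68]

(1,0) stack=L1,L2,L3,L4,L7; from [0,0,0]:
after L1 α=3/5: [399/5, 216/5, 483/5]
after L2 α=1/3: [1538/15, 439/5, 1841/15]
after L3 α=3/4: [1757/15, 227/10, 1079/15]
after L4 α=1/8: [2008/15, 3429/80, 4069/60]
after L7 α=3/5: [13961/75, 26589/200, 18199/150]
= [186, 133, 121]

query (0,1) [L1,L2,L3,L4,L7,L8] — begin 0,0,0
+L1 (α=4/7) → [328/7, 328/7, 184/7]
+L2 (α=0) → [328/7, 328/7, 184/7]
+L3 (α=1) → [16, 137, 130]
+L4 (α=3/4) → [289/4, 821/4, 259/4]
+L7 (α=0) → [289/4, 821/4, 259/4]
+L8 (α=1/4) → [1199/16, 2795/16, 1161/16]
→ [75, 175, 73]

(1,2) stack=L1,L2,L3,L4,L7; from [0,0,0]:
after L1 α=3/5: [0, 309/5, 519/5]
after L2 α=0: [0, 309/5, 519/5]
after L3 α=2/3: [170/3, 143/5, 1229/15]
after L4 α=1/2: [172/3, 703/10, 2242/15]
after L7 α=5/6: [3757/18, 3351/20, 15667/90]
→ [209, 168, 174]
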